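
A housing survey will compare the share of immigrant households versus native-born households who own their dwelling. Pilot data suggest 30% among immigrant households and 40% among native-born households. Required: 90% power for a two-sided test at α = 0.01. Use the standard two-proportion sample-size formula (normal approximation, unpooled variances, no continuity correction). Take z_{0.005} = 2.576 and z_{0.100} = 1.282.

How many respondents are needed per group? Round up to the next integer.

n = 670 per group

n = (z_{α/2} + z_β)² · [p₁(1−p₁) + p₂(1−p₂)] / (p₁ − p₂)²
  = (2.576 + 1.282)² · (0.30·0.70 + 0.40·0.60) / (-0.10)²
  = (3.858)² · (0.2100 + 0.2400) / 0.0100
  = 14.8842 · 0.4500 / 0.0100
  = 669.79
Round up → n = 670 per group.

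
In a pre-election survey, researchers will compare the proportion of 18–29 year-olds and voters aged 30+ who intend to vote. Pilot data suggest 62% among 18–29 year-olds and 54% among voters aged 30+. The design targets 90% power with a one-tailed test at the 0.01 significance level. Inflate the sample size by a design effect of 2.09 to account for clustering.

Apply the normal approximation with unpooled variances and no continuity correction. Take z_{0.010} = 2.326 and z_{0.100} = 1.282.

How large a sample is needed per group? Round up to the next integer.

n = 2058 per group

n = (z_α + z_β)² · [p₁(1−p₁) + p₂(1−p₂)] / (p₁ − p₂)²
  = (2.326 + 1.282)² · (0.62·0.38 + 0.54·0.46) / (0.08)²
  = (3.608)² · (0.2356 + 0.2484) / 0.0064
  = 13.0177 · 0.4840 / 0.0064
  = 984.46
Design effect: 2.09 × 984.46 = 2057.52.
Round up → n = 2058 per group.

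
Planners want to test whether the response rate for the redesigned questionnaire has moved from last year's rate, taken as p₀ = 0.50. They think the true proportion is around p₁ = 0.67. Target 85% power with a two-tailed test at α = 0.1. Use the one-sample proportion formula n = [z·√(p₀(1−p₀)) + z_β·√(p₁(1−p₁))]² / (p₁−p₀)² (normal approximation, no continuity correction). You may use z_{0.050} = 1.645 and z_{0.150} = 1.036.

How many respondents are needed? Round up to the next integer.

n = 60

n = [z_{α/2}·√(p₀q₀) + z_β·√(p₁q₁)]² / (p₁ − p₀)²
  = [1.645·√(0.50·0.50) + 1.036·√(0.67·0.33)]² / (0.17)²
  = [1.645·0.5000 + 1.036·0.4702]² / 0.0289
  = [1.3096]² / 0.0289
  = 59.35
Round up → n = 60.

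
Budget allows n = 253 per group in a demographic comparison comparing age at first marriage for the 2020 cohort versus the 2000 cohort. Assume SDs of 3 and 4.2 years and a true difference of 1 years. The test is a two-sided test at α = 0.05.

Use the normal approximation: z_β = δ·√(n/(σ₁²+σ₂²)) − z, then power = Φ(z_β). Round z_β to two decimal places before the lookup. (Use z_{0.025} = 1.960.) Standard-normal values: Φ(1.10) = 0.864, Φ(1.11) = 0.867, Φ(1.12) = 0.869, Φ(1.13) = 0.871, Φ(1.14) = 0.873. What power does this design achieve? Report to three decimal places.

z_β = δ·√(n/(σ₁²+σ₂²)) − z_{α/2}
    = 1 · √(253/26.64) − 1.960
    = 1 · 3.08172 − 1.960
    = 3.0817 − 1.960 = 1.1217 → 1.12
Power = Φ(1.12) = 0.869.

Power ≈ 0.869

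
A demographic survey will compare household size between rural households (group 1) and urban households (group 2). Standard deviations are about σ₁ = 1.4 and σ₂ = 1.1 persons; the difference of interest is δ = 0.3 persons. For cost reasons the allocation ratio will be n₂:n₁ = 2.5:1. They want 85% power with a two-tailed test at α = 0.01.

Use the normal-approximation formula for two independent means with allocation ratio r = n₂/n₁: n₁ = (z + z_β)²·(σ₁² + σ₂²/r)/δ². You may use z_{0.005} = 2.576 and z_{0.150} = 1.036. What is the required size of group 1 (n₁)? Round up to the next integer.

n₁ = (z_{α/2} + z_β)² · (σ₁² + σ₂²/r) / δ²
   = (2.576 + 1.036)² · (1.4² + 1.1²/2.5) / 0.3²
   = 13.0465 · (1.96 + 0.484) / 0.09
   = 13.0465 · 2.444 / 0.09
   = 354.29
Round up → n₁ = 355; n₂ = r·n₁ = 2.5 × 355 = 888.

n₁ = 355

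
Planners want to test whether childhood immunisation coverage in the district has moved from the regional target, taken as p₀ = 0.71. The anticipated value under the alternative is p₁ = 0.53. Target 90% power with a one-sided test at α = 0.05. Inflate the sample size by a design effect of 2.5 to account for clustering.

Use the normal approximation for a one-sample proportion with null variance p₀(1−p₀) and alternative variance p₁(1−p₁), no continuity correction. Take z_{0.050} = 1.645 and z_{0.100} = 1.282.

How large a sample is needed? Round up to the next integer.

n = 149

n = [z_α·√(p₀q₀) + z_β·√(p₁q₁)]² / (p₁ − p₀)²
  = [1.645·√(0.71·0.29) + 1.282·√(0.53·0.47)]² / (-0.18)²
  = [1.645·0.4538 + 1.282·0.4991]² / 0.0324
  = [1.3863]² / 0.0324
  = 59.31
Design effect: 2.5 × 59.31 = 148.29.
Round up → n = 149.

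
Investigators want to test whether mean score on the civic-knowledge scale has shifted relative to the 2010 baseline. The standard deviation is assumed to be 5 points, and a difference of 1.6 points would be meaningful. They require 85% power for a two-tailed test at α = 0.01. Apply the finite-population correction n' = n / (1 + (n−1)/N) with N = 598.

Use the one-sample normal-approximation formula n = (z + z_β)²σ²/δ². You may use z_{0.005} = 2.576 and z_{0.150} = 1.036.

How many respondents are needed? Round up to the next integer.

n = (z_{α/2} + z_β)² · σ² / δ²
  = (2.576 + 1.036)² · 5² / 1.6²
  = 13.0465 · 25 / 2.56
  = 127.41
Finite-population correction (N = 598): 127.41 / (1 + (127.41 − 1)/598) = 105.18.
Round up → n = 106.

n = 106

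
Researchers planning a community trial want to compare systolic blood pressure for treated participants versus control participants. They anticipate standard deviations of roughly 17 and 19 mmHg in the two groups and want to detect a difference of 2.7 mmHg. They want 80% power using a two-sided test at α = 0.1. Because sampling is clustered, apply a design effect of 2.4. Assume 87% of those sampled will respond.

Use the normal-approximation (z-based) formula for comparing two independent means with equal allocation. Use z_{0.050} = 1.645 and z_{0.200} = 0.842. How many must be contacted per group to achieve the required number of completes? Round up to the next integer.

n = 1522 per group

n = (z_{α/2} + z_β)² · (σ₁² + σ₂²) / δ²
  = (1.645 + 0.842)² · (17² + 19² = 650) / 2.7²
  = 6.1852 · 650 / 7.29
  = 551.49
Design effect: 2.4 × 551.49 = 1323.58.
Adjust for 87% response: 1323.58 / 0.87 = 1521.35.
Round up → n = 1522 per group.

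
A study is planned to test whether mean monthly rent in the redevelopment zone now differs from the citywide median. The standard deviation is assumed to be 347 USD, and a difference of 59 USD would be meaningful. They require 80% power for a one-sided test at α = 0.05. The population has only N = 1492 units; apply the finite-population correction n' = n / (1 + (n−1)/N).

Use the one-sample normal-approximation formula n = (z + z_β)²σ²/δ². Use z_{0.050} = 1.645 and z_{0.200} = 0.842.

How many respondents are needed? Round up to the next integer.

n = 188

n = (z_α + z_β)² · σ² / δ²
  = (1.645 + 0.842)² · 347² / 59²
  = 6.1852 · 120409 / 3481
  = 213.95
Finite-population correction (N = 1492): 213.95 / (1 + (213.95 − 1)/1492) = 187.23.
Round up → n = 188.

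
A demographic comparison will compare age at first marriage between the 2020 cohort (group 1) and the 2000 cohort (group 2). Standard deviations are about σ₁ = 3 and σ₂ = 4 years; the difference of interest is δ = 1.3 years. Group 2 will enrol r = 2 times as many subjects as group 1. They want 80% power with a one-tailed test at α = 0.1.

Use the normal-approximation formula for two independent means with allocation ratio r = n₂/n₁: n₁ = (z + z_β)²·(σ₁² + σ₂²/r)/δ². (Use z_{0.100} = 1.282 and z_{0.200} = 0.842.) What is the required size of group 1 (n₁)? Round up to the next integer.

n₁ = (z_α + z_β)² · (σ₁² + σ₂²/r) / δ²
   = (1.282 + 0.842)² · (3² + 4²/2) / 1.3²
   = 4.5114 · (9 + 8) / 1.69
   = 4.5114 · 17 / 1.69
   = 45.38
Round up → n₁ = 46; n₂ = r·n₁ = 2 × 46 = 92.

n₁ = 46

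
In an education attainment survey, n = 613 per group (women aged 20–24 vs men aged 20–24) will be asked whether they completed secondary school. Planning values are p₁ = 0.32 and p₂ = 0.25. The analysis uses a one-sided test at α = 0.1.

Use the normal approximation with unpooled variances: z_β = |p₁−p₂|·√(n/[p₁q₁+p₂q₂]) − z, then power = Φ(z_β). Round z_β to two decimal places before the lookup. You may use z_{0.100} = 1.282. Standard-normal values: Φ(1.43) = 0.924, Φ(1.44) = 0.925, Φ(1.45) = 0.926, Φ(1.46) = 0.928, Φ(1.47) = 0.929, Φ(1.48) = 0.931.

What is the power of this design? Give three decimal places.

Power ≈ 0.925

z_β = |p₁−p₂|·√(n/[p₁q₁+p₂q₂]) − z_α
    = 0.07 · √(613/0.4051) − 1.282
    = 0.07 · 38.9000 − 1.282
    = 2.7230 − 1.282 = 1.4410 → 1.44
Power = Φ(1.44) = 0.925.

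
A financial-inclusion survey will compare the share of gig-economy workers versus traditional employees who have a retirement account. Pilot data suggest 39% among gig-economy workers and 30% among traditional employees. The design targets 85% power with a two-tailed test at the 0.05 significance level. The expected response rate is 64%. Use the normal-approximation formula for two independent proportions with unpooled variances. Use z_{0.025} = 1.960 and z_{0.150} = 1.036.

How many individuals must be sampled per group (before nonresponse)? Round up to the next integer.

n = 776 per group

n = (z_{α/2} + z_β)² · [p₁(1−p₁) + p₂(1−p₂)] / (p₁ − p₂)²
  = (1.960 + 1.036)² · (0.39·0.61 + 0.30·0.70) / (0.09)²
  = (2.996)² · (0.2379 + 0.2100) / 0.0081
  = 8.9760 · 0.4479 / 0.0081
  = 496.34
Adjust for 64% response: 496.34 / 0.64 = 775.53.
Round up → n = 776 per group.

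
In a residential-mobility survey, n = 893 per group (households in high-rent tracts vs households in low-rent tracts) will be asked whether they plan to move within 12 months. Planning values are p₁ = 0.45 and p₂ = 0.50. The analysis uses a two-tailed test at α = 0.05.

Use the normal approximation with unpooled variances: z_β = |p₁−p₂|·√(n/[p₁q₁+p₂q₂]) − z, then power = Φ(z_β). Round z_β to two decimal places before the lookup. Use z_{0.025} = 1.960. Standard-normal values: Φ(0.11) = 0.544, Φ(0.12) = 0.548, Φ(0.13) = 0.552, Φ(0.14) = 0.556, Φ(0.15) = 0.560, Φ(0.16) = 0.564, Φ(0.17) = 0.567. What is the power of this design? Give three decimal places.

z_β = |p₁−p₂|·√(n/[p₁q₁+p₂q₂]) − z_{α/2}
    = 0.05 · √(893/0.4975) − 1.960
    = 0.05 · 42.3671 − 1.960
    = 2.1184 − 1.960 = 0.1584 → 0.16
Power = Φ(0.16) = 0.564.

Power ≈ 0.564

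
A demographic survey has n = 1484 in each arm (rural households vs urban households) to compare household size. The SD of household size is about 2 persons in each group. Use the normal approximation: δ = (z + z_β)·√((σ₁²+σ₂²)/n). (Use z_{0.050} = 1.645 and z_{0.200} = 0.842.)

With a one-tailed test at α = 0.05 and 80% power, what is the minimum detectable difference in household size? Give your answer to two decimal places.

Minimum detectable difference ≈ 0.18 persons

δ = (z_α + z_β) · √((σ₁²+σ₂²)/n)
  = (1.645 + 0.842) · √(8/1484)
  = 2.487 · √0.00539
  = 2.487 · 0.0734
  = 0.1826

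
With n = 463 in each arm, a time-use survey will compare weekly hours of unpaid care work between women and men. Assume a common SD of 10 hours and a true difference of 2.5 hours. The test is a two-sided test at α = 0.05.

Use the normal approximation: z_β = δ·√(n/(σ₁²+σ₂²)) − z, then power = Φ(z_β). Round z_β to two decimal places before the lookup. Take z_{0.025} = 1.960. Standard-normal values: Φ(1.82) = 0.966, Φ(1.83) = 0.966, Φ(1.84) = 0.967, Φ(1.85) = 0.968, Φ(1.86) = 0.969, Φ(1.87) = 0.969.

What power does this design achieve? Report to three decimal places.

Power ≈ 0.967

z_β = δ·√(n/(σ₁²+σ₂²)) − z_{α/2}
    = 2.5 · √(463/200) − 1.960
    = 2.5 · 1.52151 − 1.960
    = 3.8038 − 1.960 = 1.8438 → 1.84
Power = Φ(1.84) = 0.967.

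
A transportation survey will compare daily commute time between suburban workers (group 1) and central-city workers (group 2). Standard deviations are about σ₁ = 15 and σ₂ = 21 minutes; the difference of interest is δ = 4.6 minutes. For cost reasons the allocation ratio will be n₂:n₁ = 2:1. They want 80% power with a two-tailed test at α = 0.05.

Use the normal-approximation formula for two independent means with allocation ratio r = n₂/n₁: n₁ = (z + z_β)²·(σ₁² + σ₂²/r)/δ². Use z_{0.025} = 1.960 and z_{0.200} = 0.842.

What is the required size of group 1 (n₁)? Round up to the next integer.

n₁ = (z_{α/2} + z_β)² · (σ₁² + σ₂²/r) / δ²
   = (1.960 + 0.842)² · (15² + 21²/2) / 4.6²
   = 7.8512 · (225 + 220.5) / 21.16
   = 7.8512 · 445.5 / 21.16
   = 165.30
Round up → n₁ = 166; n₂ = r·n₁ = 2 × 166 = 332.

n₁ = 166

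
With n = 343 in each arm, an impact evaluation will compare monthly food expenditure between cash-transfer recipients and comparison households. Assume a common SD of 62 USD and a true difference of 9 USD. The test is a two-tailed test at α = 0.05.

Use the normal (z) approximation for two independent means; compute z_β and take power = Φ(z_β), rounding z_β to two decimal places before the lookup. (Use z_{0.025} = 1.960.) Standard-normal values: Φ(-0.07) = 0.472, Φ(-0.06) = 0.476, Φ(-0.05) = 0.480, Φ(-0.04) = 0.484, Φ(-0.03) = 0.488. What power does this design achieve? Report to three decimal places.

Power ≈ 0.476

z_β = δ·√(n/(σ₁²+σ₂²)) − z_{α/2}
    = 9 · √(343/7688) − 1.960
    = 9 · 0.21122 − 1.960
    = 1.9010 − 1.960 = -0.0590 → -0.06
Power = Φ(-0.06) = 0.476.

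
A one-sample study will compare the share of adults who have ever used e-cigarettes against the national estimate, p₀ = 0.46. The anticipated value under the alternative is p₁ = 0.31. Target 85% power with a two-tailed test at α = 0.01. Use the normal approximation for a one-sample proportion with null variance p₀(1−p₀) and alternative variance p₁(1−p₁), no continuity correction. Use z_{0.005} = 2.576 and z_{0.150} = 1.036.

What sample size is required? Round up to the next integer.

n = [z_{α/2}·√(p₀q₀) + z_β·√(p₁q₁)]² / (p₁ − p₀)²
  = [2.576·√(0.46·0.54) + 1.036·√(0.31·0.69)]² / (-0.15)²
  = [2.576·0.4984 + 1.036·0.4625]² / 0.0225
  = [1.7630]² / 0.0225
  = 138.14
Round up → n = 139.

n = 139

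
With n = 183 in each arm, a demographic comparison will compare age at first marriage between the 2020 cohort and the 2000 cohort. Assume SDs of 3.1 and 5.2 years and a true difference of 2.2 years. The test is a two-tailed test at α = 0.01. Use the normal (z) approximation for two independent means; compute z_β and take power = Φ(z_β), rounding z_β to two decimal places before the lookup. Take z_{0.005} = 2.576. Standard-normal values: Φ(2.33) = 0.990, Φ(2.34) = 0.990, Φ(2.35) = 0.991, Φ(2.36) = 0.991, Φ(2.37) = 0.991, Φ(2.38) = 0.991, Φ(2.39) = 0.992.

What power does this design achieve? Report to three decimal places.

z_β = δ·√(n/(σ₁²+σ₂²)) − z_{α/2}
    = 2.2 · √(183/36.65) − 2.576
    = 2.2 · 2.23454 − 2.576
    = 4.9160 − 2.576 = 2.3400 → 2.34
Power = Φ(2.34) = 0.990.

Power ≈ 0.990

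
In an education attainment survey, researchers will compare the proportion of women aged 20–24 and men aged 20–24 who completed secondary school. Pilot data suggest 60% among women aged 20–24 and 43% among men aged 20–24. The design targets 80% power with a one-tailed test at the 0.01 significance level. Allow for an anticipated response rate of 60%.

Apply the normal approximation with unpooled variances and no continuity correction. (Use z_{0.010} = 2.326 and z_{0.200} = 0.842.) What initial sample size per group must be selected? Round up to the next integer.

n = 281 per group

n = (z_α + z_β)² · [p₁(1−p₁) + p₂(1−p₂)] / (p₁ − p₂)²
  = (2.326 + 0.842)² · (0.60·0.40 + 0.43·0.57) / (0.17)²
  = (3.168)² · (0.2400 + 0.2451) / 0.0289
  = 10.0362 · 0.4851 / 0.0289
  = 168.46
Adjust for 60% response: 168.46 / 0.60 = 280.77.
Round up → n = 281 per group.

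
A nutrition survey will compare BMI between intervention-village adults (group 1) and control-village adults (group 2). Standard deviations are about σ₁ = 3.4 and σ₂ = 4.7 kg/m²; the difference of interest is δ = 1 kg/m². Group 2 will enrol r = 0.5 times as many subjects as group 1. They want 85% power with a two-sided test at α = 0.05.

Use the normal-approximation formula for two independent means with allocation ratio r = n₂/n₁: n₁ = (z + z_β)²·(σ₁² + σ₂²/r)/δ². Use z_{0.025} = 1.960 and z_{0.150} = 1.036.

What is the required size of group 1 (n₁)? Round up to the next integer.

n₁ = 501

n₁ = (z_{α/2} + z_β)² · (σ₁² + σ₂²/r) / δ²
   = (1.960 + 1.036)² · (3.4² + 4.7²/0.5) / 1²
   = 8.9760 · (11.56 + 44.18) / 1
   = 8.9760 · 55.74 / 1
   = 500.32
Round up → n₁ = 501; n₂ = r·n₁ = 0.5 × 501 = 251.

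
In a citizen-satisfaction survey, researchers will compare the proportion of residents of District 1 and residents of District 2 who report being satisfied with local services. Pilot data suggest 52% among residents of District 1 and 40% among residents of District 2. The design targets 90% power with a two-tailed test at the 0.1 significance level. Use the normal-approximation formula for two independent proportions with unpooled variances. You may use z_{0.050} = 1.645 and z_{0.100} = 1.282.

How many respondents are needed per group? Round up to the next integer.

n = (z_{α/2} + z_β)² · [p₁(1−p₁) + p₂(1−p₂)] / (p₁ − p₂)²
  = (1.645 + 1.282)² · (0.52·0.48 + 0.40·0.60) / (0.12)²
  = (2.927)² · (0.2496 + 0.2400) / 0.0144
  = 8.5673 · 0.4896 / 0.0144
  = 291.29
Round up → n = 292 per group.

n = 292 per group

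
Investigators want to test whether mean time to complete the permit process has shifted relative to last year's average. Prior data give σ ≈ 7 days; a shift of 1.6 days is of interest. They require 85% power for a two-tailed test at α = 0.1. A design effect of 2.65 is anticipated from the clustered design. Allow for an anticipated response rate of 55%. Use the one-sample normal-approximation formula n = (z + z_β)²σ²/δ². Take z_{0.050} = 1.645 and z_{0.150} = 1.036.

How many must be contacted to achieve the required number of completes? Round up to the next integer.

n = (z_{α/2} + z_β)² · σ² / δ²
  = (1.645 + 1.036)² · 7² / 1.6²
  = 7.1878 · 49 / 2.56
  = 137.58
Design effect: 2.65 × 137.58 = 364.58.
Adjust for 55% response: 364.58 / 0.55 = 662.88.
Round up → n = 663.

n = 663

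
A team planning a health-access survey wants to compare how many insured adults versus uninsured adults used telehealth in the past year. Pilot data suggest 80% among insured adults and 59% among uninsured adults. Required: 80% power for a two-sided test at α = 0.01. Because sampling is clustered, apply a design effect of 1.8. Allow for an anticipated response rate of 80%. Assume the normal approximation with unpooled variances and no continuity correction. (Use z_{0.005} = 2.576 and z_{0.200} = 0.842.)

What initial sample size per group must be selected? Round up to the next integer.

n = (z_{α/2} + z_β)² · [p₁(1−p₁) + p₂(1−p₂)] / (p₁ − p₂)²
  = (2.576 + 0.842)² · (0.80·0.20 + 0.59·0.41) / (0.21)²
  = (3.418)² · (0.1600 + 0.2419) / 0.0441
  = 11.6827 · 0.4019 / 0.0441
  = 106.47
Design effect: 1.8 × 106.47 = 191.64.
Adjust for 80% response: 191.64 / 0.80 = 239.56.
Round up → n = 240 per group.

n = 240 per group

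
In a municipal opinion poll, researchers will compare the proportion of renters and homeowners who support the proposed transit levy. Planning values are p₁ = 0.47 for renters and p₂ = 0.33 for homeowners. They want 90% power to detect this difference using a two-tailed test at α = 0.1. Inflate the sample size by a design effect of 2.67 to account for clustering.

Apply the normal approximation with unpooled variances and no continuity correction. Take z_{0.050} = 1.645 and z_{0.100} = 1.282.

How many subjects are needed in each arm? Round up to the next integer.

n = 549 per group

n = (z_{α/2} + z_β)² · [p₁(1−p₁) + p₂(1−p₂)] / (p₁ − p₂)²
  = (1.645 + 1.282)² · (0.47·0.53 + 0.33·0.67) / (0.14)²
  = (2.927)² · (0.2491 + 0.2211) / 0.0196
  = 8.5673 · 0.4702 / 0.0196
  = 205.53
Design effect: 2.67 × 205.53 = 548.76.
Round up → n = 549 per group.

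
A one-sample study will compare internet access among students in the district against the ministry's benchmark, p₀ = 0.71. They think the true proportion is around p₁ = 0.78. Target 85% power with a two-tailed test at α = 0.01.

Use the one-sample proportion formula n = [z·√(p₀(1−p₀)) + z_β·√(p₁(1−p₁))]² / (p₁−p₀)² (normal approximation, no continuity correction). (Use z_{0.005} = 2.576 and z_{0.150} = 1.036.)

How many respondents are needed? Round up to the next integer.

n = [z_{α/2}·√(p₀q₀) + z_β·√(p₁q₁)]² / (p₁ − p₀)²
  = [2.576·√(0.71·0.29) + 1.036·√(0.78·0.22)]² / (0.07)²
  = [2.576·0.4538 + 1.036·0.4142]² / 0.0049
  = [1.5981]² / 0.0049
  = 521.18
Round up → n = 522.

n = 522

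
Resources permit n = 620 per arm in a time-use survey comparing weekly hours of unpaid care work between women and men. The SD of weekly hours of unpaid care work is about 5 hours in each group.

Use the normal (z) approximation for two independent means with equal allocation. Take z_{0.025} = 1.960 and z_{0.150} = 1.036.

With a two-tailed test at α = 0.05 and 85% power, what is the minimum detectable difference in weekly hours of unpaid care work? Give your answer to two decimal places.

δ = (z_{α/2} + z_β) · √((σ₁²+σ₂²)/n)
  = (1.960 + 1.036) · √(50/620)
  = 2.996 · √0.08065
  = 2.996 · 0.2840
  = 0.8508

Minimum detectable difference ≈ 0.85 hours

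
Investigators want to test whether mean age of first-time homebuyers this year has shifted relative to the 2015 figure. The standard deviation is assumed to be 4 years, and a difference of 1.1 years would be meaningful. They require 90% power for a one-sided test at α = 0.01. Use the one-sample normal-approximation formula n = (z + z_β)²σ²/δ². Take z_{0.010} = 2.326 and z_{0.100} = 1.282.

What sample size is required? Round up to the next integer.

n = (z_α + z_β)² · σ² / δ²
  = (2.326 + 1.282)² · 4² / 1.1²
  = 13.0177 · 16 / 1.21
  = 172.13
Round up → n = 173.

n = 173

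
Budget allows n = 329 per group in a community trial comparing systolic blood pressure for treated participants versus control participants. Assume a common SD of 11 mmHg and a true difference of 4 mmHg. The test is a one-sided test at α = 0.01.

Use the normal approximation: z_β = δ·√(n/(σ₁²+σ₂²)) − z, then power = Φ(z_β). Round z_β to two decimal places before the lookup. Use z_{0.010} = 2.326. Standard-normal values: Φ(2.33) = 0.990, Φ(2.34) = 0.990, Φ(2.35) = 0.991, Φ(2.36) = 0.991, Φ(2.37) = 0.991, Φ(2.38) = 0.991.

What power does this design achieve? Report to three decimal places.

z_β = δ·√(n/(σ₁²+σ₂²)) − z_α
    = 4 · √(329/242) − 2.326
    = 4 · 1.16598 − 2.326
    = 4.6639 − 2.326 = 2.3379 → 2.34
Power = Φ(2.34) = 0.990.

Power ≈ 0.990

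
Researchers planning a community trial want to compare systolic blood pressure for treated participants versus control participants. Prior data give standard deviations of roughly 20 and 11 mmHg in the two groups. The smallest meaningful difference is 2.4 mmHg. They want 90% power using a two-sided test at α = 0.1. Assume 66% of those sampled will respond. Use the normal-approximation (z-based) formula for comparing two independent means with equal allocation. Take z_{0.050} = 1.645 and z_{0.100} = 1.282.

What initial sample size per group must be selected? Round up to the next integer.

n = 1175 per group

n = (z_{α/2} + z_β)² · (σ₁² + σ₂²) / δ²
  = (1.645 + 1.282)² · (20² + 11² = 521) / 2.4²
  = 8.5673 · 521 / 5.76
  = 774.93
Adjust for 66% response: 774.93 / 0.66 = 1174.13.
Round up → n = 1175 per group.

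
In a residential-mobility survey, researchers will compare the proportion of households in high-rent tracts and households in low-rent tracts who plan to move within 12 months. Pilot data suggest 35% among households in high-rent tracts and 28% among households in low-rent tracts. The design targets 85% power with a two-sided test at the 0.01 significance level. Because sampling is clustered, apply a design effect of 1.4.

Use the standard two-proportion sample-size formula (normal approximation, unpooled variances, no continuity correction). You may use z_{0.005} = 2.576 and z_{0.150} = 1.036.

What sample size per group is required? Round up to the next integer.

n = 1600 per group

n = (z_{α/2} + z_β)² · [p₁(1−p₁) + p₂(1−p₂)] / (p₁ − p₂)²
  = (2.576 + 1.036)² · (0.35·0.65 + 0.28·0.72) / (0.07)²
  = (3.612)² · (0.2275 + 0.2016) / 0.0049
  = 13.0465 · 0.4291 / 0.0049
  = 1142.50
Design effect: 1.4 × 1142.50 = 1599.51.
Round up → n = 1600 per group.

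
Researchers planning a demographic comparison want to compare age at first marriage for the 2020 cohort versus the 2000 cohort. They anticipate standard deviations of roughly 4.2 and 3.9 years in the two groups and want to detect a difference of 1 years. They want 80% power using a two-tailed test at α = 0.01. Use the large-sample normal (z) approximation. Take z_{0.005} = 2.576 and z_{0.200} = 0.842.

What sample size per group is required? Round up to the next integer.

n = (z_{α/2} + z_β)² · (σ₁² + σ₂²) / δ²
  = (2.576 + 0.842)² · (4.2² + 3.9² = 32.85) / 1²
  = 11.6827 · 32.85 / 1
  = 383.78
Round up → n = 384 per group.

n = 384 per group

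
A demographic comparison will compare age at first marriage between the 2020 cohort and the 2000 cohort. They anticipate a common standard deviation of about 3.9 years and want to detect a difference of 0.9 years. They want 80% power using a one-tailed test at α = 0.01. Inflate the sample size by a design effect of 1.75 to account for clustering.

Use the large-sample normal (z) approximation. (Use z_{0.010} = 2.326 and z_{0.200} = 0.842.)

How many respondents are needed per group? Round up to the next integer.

n = 660 per group

n = (z_α + z_β)² · (σ₁² + σ₂²) / δ²
  = (2.326 + 0.842)² · (2·3.9² = 30.42) / 0.9²
  = 10.0362 · 30.42 / 0.81
  = 376.92
Design effect: 1.75 × 376.92 = 659.60.
Round up → n = 660 per group.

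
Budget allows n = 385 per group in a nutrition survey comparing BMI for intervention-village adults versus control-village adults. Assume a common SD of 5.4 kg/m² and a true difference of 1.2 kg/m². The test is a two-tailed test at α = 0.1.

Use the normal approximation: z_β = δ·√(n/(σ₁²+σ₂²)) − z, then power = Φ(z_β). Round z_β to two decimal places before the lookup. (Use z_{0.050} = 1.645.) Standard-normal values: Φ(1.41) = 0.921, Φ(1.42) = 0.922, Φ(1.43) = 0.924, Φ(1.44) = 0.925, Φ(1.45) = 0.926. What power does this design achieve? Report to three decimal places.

Power ≈ 0.925

z_β = δ·√(n/(σ₁²+σ₂²)) − z_{α/2}
    = 1.2 · √(385/58.32) − 1.645
    = 1.2 · 2.56934 − 1.645
    = 3.0832 − 1.645 = 1.4382 → 1.44
Power = Φ(1.44) = 0.925.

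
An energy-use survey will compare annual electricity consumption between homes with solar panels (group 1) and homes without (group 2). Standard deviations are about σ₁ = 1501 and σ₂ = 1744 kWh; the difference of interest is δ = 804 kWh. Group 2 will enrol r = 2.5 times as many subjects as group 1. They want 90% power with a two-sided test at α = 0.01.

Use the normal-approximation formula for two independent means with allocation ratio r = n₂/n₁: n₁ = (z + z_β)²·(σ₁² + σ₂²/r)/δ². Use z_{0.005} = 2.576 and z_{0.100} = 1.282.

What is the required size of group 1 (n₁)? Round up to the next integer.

n₁ = (z_{α/2} + z_β)² · (σ₁² + σ₂²/r) / δ²
   = (2.576 + 1.282)² · (1501² + 1744²/2.5) / 804²
   = 14.8842 · (2253001 + 1216614.4) / 646416
   = 14.8842 · 3469615.4 / 646416
   = 79.89
Round up → n₁ = 80; n₂ = r·n₁ = 2.5 × 80 = 200.

n₁ = 80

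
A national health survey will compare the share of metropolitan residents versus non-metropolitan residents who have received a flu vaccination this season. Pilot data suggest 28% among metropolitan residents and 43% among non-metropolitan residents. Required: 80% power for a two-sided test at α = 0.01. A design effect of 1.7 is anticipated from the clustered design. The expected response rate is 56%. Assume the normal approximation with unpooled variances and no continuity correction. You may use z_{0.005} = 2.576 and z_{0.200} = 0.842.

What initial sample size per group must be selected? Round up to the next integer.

n = (z_{α/2} + z_β)² · [p₁(1−p₁) + p₂(1−p₂)] / (p₁ − p₂)²
  = (2.576 + 0.842)² · (0.28·0.72 + 0.43·0.57) / (-0.15)²
  = (3.418)² · (0.2016 + 0.2451) / 0.0225
  = 11.6827 · 0.4467 / 0.0225
  = 231.94
Design effect: 1.7 × 231.94 = 394.30.
Adjust for 56% response: 394.30 / 0.56 = 704.11.
Round up → n = 705 per group.

n = 705 per group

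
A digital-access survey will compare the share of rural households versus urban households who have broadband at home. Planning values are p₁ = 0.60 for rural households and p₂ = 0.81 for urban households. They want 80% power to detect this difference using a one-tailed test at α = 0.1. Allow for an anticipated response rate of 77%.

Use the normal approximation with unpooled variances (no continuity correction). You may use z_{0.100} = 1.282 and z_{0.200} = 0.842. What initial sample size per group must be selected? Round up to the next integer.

n = (z_α + z_β)² · [p₁(1−p₁) + p₂(1−p₂)] / (p₁ − p₂)²
  = (1.282 + 0.842)² · (0.60·0.40 + 0.81·0.19) / (-0.21)²
  = (2.124)² · (0.2400 + 0.1539) / 0.0441
  = 4.5114 · 0.3939 / 0.0441
  = 40.30
Adjust for 77% response: 40.30 / 0.77 = 52.33.
Round up → n = 53 per group.

n = 53 per group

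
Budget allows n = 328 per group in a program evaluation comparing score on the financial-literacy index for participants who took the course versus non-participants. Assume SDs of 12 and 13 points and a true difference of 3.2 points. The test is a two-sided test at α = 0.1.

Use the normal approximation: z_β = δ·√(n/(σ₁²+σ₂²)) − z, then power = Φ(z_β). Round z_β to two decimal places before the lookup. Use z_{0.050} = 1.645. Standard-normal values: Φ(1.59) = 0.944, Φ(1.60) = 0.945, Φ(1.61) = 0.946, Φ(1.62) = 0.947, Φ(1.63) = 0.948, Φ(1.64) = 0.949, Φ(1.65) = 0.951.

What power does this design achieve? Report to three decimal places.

Power ≈ 0.948

z_β = δ·√(n/(σ₁²+σ₂²)) − z_{α/2}
    = 3.2 · √(328/313) − 1.645
    = 3.2 · 1.02368 − 1.645
    = 3.2758 − 1.645 = 1.6308 → 1.63
Power = Φ(1.63) = 0.948.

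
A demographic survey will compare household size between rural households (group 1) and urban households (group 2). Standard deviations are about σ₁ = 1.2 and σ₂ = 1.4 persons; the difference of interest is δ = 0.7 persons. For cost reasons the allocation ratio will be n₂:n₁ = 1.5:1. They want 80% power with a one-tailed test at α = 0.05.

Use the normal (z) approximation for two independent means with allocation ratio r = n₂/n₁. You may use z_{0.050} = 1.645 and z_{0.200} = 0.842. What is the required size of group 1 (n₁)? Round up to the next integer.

n₁ = (z_α + z_β)² · (σ₁² + σ₂²/r) / δ²
   = (1.645 + 0.842)² · (1.2² + 1.4²/1.5) / 0.7²
   = 6.1852 · (1.44 + 1.3067) / 0.49
   = 6.1852 · 2.7467 / 0.49
   = 34.67
Round up → n₁ = 35; n₂ = r·n₁ = 1.5 × 35 = 53.

n₁ = 35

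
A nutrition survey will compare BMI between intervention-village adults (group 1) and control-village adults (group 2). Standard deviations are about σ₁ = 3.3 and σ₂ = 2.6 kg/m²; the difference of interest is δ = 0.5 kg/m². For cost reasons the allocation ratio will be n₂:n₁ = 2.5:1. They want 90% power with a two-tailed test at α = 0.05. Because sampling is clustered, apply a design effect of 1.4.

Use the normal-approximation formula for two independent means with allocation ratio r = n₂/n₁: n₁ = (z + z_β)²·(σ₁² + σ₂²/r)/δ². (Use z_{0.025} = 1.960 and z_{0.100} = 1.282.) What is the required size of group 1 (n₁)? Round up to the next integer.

n₁ = 801

n₁ = (z_{α/2} + z_β)² · (σ₁² + σ₂²/r) / δ²
   = (1.960 + 1.282)² · (3.3² + 2.6²/2.5) / 0.5²
   = 10.5106 · (10.89 + 2.704) / 0.25
   = 10.5106 · 13.594 / 0.25
   = 571.52
Design effect: 1.4 × 571.52 = 800.13.
Round up → n₁ = 801; n₂ = r·n₁ = 2.5 × 801 = 2003.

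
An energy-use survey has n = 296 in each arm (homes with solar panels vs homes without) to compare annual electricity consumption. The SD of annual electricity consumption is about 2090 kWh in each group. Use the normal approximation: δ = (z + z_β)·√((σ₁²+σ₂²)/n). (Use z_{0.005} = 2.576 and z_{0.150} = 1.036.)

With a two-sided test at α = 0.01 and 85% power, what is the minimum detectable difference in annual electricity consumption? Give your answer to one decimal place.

δ = (z_{α/2} + z_β) · √((σ₁²+σ₂²)/n)
  = (2.576 + 1.036) · √(8736200/296)
  = 3.612 · √29514.2
  = 3.612 · 171.7969
  = 620.5306

Minimum detectable difference ≈ 620.5 kWh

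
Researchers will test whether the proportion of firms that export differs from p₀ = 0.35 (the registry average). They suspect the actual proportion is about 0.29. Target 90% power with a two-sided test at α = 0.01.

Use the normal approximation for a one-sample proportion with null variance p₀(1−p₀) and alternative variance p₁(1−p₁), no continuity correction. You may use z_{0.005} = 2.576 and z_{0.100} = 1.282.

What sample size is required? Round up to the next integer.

n = [z_{α/2}·√(p₀q₀) + z_β·√(p₁q₁)]² / (p₁ − p₀)²
  = [2.576·√(0.35·0.65) + 1.282·√(0.29·0.71)]² / (-0.06)²
  = [2.576·0.4770 + 1.282·0.4538]² / 0.0036
  = [1.8104]² / 0.0036
  = 910.43
Round up → n = 911.

n = 911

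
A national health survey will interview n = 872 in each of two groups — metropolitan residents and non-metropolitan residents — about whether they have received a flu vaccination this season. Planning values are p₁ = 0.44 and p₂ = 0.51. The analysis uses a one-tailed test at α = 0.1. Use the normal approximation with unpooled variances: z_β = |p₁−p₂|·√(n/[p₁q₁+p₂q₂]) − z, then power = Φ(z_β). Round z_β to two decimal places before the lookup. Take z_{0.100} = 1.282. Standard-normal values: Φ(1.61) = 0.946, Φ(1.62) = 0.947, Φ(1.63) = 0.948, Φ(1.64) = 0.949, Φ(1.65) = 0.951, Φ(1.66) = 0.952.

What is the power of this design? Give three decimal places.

z_β = |p₁−p₂|·√(n/[p₁q₁+p₂q₂]) − z_α
    = 0.07 · √(872/0.4963) − 1.282
    = 0.07 · 41.9166 − 1.282
    = 2.9342 − 1.282 = 1.6522 → 1.65
Power = Φ(1.65) = 0.951.

Power ≈ 0.951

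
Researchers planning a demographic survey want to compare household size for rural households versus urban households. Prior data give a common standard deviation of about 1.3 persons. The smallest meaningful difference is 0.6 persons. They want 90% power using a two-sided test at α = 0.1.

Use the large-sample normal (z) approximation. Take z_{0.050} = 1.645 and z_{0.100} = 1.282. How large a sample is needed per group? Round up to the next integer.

n = (z_{α/2} + z_β)² · (σ₁² + σ₂²) / δ²
  = (1.645 + 1.282)² · (2·1.3² = 3.38) / 0.6²
  = 8.5673 · 3.38 / 0.36
  = 80.44
Round up → n = 81 per group.

n = 81 per group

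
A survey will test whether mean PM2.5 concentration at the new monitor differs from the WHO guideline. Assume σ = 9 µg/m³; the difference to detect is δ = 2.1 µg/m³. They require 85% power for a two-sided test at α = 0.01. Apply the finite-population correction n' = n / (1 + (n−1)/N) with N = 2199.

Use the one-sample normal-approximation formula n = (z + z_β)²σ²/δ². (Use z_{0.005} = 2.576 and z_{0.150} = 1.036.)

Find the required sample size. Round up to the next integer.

n = (z_{α/2} + z_β)² · σ² / δ²
  = (2.576 + 1.036)² · 9² / 2.1²
  = 13.0465 · 81 / 4.41
  = 239.63
Finite-population correction (N = 2199): 239.63 / (1 + (239.63 − 1)/2199) = 216.17.
Round up → n = 217.

n = 217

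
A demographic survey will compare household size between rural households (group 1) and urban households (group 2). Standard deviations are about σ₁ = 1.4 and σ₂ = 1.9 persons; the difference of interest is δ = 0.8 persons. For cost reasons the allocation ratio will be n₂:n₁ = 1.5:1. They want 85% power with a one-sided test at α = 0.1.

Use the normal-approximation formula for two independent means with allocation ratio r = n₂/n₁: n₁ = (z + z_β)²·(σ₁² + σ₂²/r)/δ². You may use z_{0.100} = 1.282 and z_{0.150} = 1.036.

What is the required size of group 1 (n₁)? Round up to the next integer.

n₁ = (z_α + z_β)² · (σ₁² + σ₂²/r) / δ²
   = (1.282 + 1.036)² · (1.4² + 1.9²/1.5) / 0.8²
   = 5.3731 · (1.96 + 2.4067) / 0.64
   = 5.3731 · 4.3667 / 0.64
   = 36.66
Round up → n₁ = 37; n₂ = r·n₁ = 1.5 × 37 = 56.

n₁ = 37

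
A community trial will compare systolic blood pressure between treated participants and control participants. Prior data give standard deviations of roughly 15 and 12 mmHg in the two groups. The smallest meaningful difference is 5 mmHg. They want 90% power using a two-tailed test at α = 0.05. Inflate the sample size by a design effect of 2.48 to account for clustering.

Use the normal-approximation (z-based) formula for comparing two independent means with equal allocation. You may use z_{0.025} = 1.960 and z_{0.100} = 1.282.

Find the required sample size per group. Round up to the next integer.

n = (z_{α/2} + z_β)² · (σ₁² + σ₂²) / δ²
  = (1.960 + 1.282)² · (15² + 12² = 369) / 5²
  = 10.5106 · 369 / 25
  = 155.14
Design effect: 2.48 × 155.14 = 384.74.
Round up → n = 385 per group.

n = 385 per group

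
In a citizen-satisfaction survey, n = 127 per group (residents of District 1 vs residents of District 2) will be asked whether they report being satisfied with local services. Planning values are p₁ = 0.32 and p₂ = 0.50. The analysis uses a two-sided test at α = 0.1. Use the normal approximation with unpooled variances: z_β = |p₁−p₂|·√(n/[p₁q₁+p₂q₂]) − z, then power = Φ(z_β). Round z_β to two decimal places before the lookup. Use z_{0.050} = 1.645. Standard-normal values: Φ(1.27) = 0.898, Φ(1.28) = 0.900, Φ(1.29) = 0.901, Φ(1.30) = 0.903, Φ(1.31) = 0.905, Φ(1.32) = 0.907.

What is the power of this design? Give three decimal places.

Power ≈ 0.907

z_β = |p₁−p₂|·√(n/[p₁q₁+p₂q₂]) − z_{α/2}
    = 0.18 · √(127/0.4676) − 1.645
    = 0.18 · 16.4803 − 1.645
    = 2.9665 − 1.645 = 1.3215 → 1.32
Power = Φ(1.32) = 0.907.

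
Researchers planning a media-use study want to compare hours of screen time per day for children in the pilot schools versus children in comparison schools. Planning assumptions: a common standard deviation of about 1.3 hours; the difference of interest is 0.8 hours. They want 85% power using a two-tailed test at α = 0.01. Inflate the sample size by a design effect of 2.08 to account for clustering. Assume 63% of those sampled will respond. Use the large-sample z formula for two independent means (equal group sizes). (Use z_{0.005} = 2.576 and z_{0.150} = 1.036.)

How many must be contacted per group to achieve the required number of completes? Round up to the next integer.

n = 228 per group

n = (z_{α/2} + z_β)² · (σ₁² + σ₂²) / δ²
  = (2.576 + 1.036)² · (2·1.3² = 3.38) / 0.8²
  = 13.0465 · 3.38 / 0.64
  = 68.90
Design effect: 2.08 × 68.90 = 143.32.
Adjust for 63% response: 143.32 / 0.63 = 227.49.
Round up → n = 228 per group.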